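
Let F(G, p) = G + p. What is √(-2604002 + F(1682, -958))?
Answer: I*√2603278 ≈ 1613.5*I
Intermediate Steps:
√(-2604002 + F(1682, -958)) = √(-2604002 + (1682 - 958)) = √(-2604002 + 724) = √(-2603278) = I*√2603278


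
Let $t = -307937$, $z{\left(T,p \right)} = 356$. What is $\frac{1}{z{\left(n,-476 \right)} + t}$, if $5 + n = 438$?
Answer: $- \frac{1}{307581} \approx -3.2512 \cdot 10^{-6}$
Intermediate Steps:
$n = 433$ ($n = -5 + 438 = 433$)
$\frac{1}{z{\left(n,-476 \right)} + t} = \frac{1}{356 - 307937} = \frac{1}{-307581} = - \frac{1}{307581}$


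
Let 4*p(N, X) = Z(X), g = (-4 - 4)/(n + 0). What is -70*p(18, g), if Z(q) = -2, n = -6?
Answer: 35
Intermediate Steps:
g = 4/3 (g = (-4 - 4)/(-6 + 0) = -8/(-6) = -8*(-⅙) = 4/3 ≈ 1.3333)
p(N, X) = -½ (p(N, X) = (¼)*(-2) = -½)
-70*p(18, g) = -70*(-½) = 35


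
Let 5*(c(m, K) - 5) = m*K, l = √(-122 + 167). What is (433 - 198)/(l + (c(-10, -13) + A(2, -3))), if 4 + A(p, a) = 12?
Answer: 3055/492 - 235*√5/492 ≈ 5.1413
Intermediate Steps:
l = 3*√5 (l = √45 = 3*√5 ≈ 6.7082)
c(m, K) = 5 + K*m/5 (c(m, K) = 5 + (m*K)/5 = 5 + (K*m)/5 = 5 + K*m/5)
A(p, a) = 8 (A(p, a) = -4 + 12 = 8)
(433 - 198)/(l + (c(-10, -13) + A(2, -3))) = (433 - 198)/(3*√5 + ((5 + (⅕)*(-13)*(-10)) + 8)) = 235/(3*√5 + ((5 + 26) + 8)) = 235/(3*√5 + (31 + 8)) = 235/(3*√5 + 39) = 235/(39 + 3*√5)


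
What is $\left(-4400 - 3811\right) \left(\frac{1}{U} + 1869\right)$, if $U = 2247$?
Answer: $- \frac{1642060804}{107} \approx -1.5346 \cdot 10^{7}$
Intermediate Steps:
$\left(-4400 - 3811\right) \left(\frac{1}{U} + 1869\right) = \left(-4400 - 3811\right) \left(\frac{1}{2247} + 1869\right) = - 8211 \left(\frac{1}{2247} + 1869\right) = \left(-8211\right) \frac{4199644}{2247} = - \frac{1642060804}{107}$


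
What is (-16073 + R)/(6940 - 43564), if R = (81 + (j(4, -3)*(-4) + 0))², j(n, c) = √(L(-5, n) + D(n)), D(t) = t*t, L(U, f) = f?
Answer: 383/1526 + 27*√5/763 ≈ 0.33011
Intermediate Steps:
D(t) = t²
j(n, c) = √(n + n²)
R = (81 - 8*√5)² (R = (81 + (√(4*(1 + 4))*(-4) + 0))² = (81 + (√(4*5)*(-4) + 0))² = (81 + (√20*(-4) + 0))² = (81 + ((2*√5)*(-4) + 0))² = (81 + (-8*√5 + 0))² = (81 - 8*√5)² ≈ 3983.1)
(-16073 + R)/(6940 - 43564) = (-16073 + (6881 - 1296*√5))/(6940 - 43564) = (-9192 - 1296*√5)/(-36624) = (-9192 - 1296*√5)*(-1/36624) = 383/1526 + 27*√5/763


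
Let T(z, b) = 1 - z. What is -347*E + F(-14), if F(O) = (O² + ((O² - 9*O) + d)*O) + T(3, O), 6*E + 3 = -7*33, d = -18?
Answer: 9471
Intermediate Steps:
E = -39 (E = -½ + (-7*33)/6 = -½ + (⅙)*(-231) = -½ - 77/2 = -39)
F(O) = -2 + O² + O*(-18 + O² - 9*O) (F(O) = (O² + ((O² - 9*O) - 18)*O) + (1 - 1*3) = (O² + (-18 + O² - 9*O)*O) + (1 - 3) = (O² + O*(-18 + O² - 9*O)) - 2 = -2 + O² + O*(-18 + O² - 9*O))
-347*E + F(-14) = -347*(-39) + (-2 + (-14)³ - 18*(-14) - 8*(-14)²) = 13533 + (-2 - 2744 + 252 - 8*196) = 13533 + (-2 - 2744 + 252 - 1568) = 13533 - 4062 = 9471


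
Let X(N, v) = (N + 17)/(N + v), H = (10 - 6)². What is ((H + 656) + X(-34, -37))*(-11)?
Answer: -525019/71 ≈ -7394.6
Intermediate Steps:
H = 16 (H = 4² = 16)
X(N, v) = (17 + N)/(N + v)
((H + 656) + X(-34, -37))*(-11) = ((16 + 656) + (17 - 34)/(-34 - 37))*(-11) = (672 - 17/(-71))*(-11) = (672 - 1/71*(-17))*(-11) = (672 + 17/71)*(-11) = (47729/71)*(-11) = -525019/71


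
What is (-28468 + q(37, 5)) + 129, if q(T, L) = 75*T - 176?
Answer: -25740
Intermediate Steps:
q(T, L) = -176 + 75*T
(-28468 + q(37, 5)) + 129 = (-28468 + (-176 + 75*37)) + 129 = (-28468 + (-176 + 2775)) + 129 = (-28468 + 2599) + 129 = -25869 + 129 = -25740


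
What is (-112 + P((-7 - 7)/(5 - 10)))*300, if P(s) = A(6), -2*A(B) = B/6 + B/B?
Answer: -33900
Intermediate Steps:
A(B) = -½ - B/12 (A(B) = -(B/6 + B/B)/2 = -(B*(⅙) + 1)/2 = -(B/6 + 1)/2 = -(1 + B/6)/2 = -½ - B/12)
P(s) = -1 (P(s) = -½ - 1/12*6 = -½ - ½ = -1)
(-112 + P((-7 - 7)/(5 - 10)))*300 = (-112 - 1)*300 = -113*300 = -33900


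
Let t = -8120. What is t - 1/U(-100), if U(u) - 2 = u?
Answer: -795759/98 ≈ -8120.0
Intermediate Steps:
U(u) = 2 + u
t - 1/U(-100) = -8120 - 1/(2 - 100) = -8120 - 1/(-98) = -8120 - 1*(-1/98) = -8120 + 1/98 = -795759/98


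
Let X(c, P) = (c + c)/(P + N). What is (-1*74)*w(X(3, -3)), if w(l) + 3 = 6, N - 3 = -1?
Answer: -222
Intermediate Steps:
N = 2 (N = 3 - 1 = 2)
X(c, P) = 2*c/(2 + P) (X(c, P) = (c + c)/(P + 2) = (2*c)/(2 + P) = 2*c/(2 + P))
w(l) = 3 (w(l) = -3 + 6 = 3)
(-1*74)*w(X(3, -3)) = -1*74*3 = -74*3 = -222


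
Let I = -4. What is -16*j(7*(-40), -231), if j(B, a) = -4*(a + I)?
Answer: -15040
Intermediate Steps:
j(B, a) = 16 - 4*a (j(B, a) = -4*(a - 4) = -4*(-4 + a) = 16 - 4*a)
-16*j(7*(-40), -231) = -16*(16 - 4*(-231)) = -16*(16 + 924) = -16*940 = -15040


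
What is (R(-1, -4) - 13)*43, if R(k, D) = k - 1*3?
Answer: -731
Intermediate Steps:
R(k, D) = -3 + k (R(k, D) = k - 3 = -3 + k)
(R(-1, -4) - 13)*43 = ((-3 - 1) - 13)*43 = (-4 - 13)*43 = -17*43 = -731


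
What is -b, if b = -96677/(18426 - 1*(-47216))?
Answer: 96677/65642 ≈ 1.4728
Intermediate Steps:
b = -96677/65642 (b = -96677/(18426 + 47216) = -96677/65642 ≈ -1.4728)
-b = -1*(-96677/65642) = 96677/65642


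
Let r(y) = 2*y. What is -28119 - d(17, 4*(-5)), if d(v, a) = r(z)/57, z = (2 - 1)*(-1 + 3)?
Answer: -1602787/57 ≈ -28119.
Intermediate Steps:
z = 2 (z = 1*2 = 2)
d(v, a) = 4/57 (d(v, a) = (2*2)/57 = 4*(1/57) = 4/57)
-28119 - d(17, 4*(-5)) = -28119 - 1*4/57 = -28119 - 4/57 = -1602787/57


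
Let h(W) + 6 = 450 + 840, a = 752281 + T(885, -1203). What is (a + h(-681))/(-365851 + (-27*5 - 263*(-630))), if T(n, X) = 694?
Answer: -754259/200296 ≈ -3.7657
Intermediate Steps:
a = 752975 (a = 752281 + 694 = 752975)
h(W) = 1284 (h(W) = -6 + (450 + 840) = -6 + 1290 = 1284)
(a + h(-681))/(-365851 + (-27*5 - 263*(-630))) = (752975 + 1284)/(-365851 + (-27*5 - 263*(-630))) = 754259/(-365851 + (-135 + 165690)) = 754259/(-365851 + 165555) = 754259/(-200296) = 754259*(-1/200296) = -754259/200296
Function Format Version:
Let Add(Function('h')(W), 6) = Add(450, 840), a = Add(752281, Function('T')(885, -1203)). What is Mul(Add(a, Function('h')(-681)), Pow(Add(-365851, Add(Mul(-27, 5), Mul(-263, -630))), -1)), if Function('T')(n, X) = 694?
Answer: Rational(-754259, 200296) ≈ -3.7657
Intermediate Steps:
a = 752975 (a = Add(752281, 694) = 752975)
Function('h')(W) = 1284 (Function('h')(W) = Add(-6, Add(450, 840)) = Add(-6, 1290) = 1284)
Mul(Add(a, Function('h')(-681)), Pow(Add(-365851, Add(Mul(-27, 5), Mul(-263, -630))), -1)) = Mul(Add(752975, 1284), Pow(Add(-365851, Add(Mul(-27, 5), Mul(-263, -630))), -1)) = Mul(754259, Pow(Add(-365851, Add(-135, 165690)), -1)) = Mul(754259, Pow(Add(-365851, 165555), -1)) = Mul(754259, Pow(-200296, -1)) = Mul(754259, Rational(-1, 200296)) = Rational(-754259, 200296)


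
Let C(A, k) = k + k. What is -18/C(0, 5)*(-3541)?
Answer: 31869/5 ≈ 6373.8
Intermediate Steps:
C(A, k) = 2*k
-18/C(0, 5)*(-3541) = -18/(2*5)*(-3541) = -18/10*(-3541) = -18*⅒*(-3541) = -9/5*(-3541) = 31869/5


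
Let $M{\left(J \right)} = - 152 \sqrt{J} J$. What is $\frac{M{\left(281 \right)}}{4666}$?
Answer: $- \frac{21356 \sqrt{281}}{2333} \approx -153.45$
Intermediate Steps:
$M{\left(J \right)} = - 152 J^{\frac{3}{2}}$
$\frac{M{\left(281 \right)}}{4666} = \frac{\left(-152\right) 281^{\frac{3}{2}}}{4666} = - 152 \cdot 281 \sqrt{281} \cdot \frac{1}{4666} = - 42712 \sqrt{281} \cdot \frac{1}{4666} = - \frac{21356 \sqrt{281}}{2333}$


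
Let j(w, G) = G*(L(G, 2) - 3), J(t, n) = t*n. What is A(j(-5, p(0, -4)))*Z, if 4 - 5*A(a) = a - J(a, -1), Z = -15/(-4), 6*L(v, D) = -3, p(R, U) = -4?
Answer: -18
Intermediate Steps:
L(v, D) = -½ (L(v, D) = (⅙)*(-3) = -½)
J(t, n) = n*t
j(w, G) = -7*G/2 (j(w, G) = G*(-½ - 3) = G*(-7/2) = -7*G/2)
Z = 15/4 (Z = -15*(-¼) = 15/4 ≈ 3.7500)
A(a) = ⅘ - 2*a/5 (A(a) = ⅘ - (a - (-1)*a)/5 = ⅘ - (a + a)/5 = ⅘ - 2*a/5)
A(j(-5, p(0, -4)))*Z = (⅘ - (-7)*(-4)/5)*(15/4) = (⅘ - ⅖*14)*(15/4) = (⅘ - 28/5)*(15/4) = -24/5*15/4 = -18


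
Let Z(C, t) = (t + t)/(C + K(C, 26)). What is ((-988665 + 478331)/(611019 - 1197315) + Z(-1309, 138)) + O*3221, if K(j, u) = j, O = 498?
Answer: 36207449651155/22572396 ≈ 1.6041e+6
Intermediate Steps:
Z(C, t) = t/C (Z(C, t) = (t + t)/(C + C) = (2*t)/((2*C)) = (2*t)*(1/(2*C)) = t/C)
((-988665 + 478331)/(611019 - 1197315) + Z(-1309, 138)) + O*3221 = ((-988665 + 478331)/(611019 - 1197315) + 138/(-1309)) + 498*3221 = (-510334/(-586296) + 138*(-1/1309)) + 1604058 = (-510334*(-1/586296) - 138/1309) + 1604058 = (255167/293148 - 138/1309) + 1604058 = 17268187/22572396 + 1604058 = 36207449651155/22572396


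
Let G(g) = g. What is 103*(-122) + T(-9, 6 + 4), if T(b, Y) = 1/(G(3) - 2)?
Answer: -12565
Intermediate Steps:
T(b, Y) = 1 (T(b, Y) = 1/(3 - 2) = 1/1 = 1)
103*(-122) + T(-9, 6 + 4) = 103*(-122) + 1 = -12566 + 1 = -12565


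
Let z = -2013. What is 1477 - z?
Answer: 3490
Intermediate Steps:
1477 - z = 1477 - 1*(-2013) = 1477 + 2013 = 3490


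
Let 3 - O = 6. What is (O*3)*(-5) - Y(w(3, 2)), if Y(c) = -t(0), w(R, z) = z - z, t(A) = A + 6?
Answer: 51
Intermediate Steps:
t(A) = 6 + A
O = -3 (O = 3 - 1*6 = 3 - 6 = -3)
w(R, z) = 0
Y(c) = -6 (Y(c) = -(6 + 0) = -1*6 = -6)
(O*3)*(-5) - Y(w(3, 2)) = -3*3*(-5) - 1*(-6) = -9*(-5) + 6 = 45 + 6 = 51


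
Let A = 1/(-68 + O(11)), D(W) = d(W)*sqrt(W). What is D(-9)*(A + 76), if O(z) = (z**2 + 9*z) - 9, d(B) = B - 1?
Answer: -326070*I/143 ≈ -2280.2*I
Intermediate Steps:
d(B) = -1 + B
O(z) = -9 + z**2 + 9*z
D(W) = sqrt(W)*(-1 + W) (D(W) = (-1 + W)*sqrt(W) = sqrt(W)*(-1 + W))
A = 1/143 (A = 1/(-68 + (-9 + 11**2 + 9*11)) = 1/(-68 + (-9 + 121 + 99)) = 1/(-68 + 211) = 1/143 ≈ 0.0069930)
D(-9)*(A + 76) = (sqrt(-9)*(-1 - 9))*(1/143 + 76) = ((3*I)*(-10))*(10869/143) = -30*I*(10869/143) = -326070*I/143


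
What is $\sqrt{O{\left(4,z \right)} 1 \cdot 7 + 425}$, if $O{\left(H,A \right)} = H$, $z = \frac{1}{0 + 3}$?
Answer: $\sqrt{453} \approx 21.284$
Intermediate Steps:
$z = \frac{1}{3} \approx 0.33333$
$\sqrt{O{\left(4,z \right)} 1 \cdot 7 + 425} = \sqrt{4 \cdot 1 \cdot 7 + 425} = \sqrt{4 \cdot 7 + 425} = \sqrt{28 + 425} = \sqrt{453}$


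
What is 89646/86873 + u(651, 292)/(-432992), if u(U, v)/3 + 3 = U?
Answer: 4830889965/4701914252 ≈ 1.0274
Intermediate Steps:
u(U, v) = -9 + 3*U
89646/86873 + u(651, 292)/(-432992) = 89646/86873 + (-9 + 3*651)/(-432992) = 89646*(1/86873) + (-9 + 1953)*(-1/432992) = 89646/86873 + 1944*(-1/432992) = 89646/86873 - 243/54124 = 4830889965/4701914252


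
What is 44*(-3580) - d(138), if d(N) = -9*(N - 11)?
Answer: -156377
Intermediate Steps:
d(N) = 99 - 9*N (d(N) = -9*(-11 + N) = 99 - 9*N)
44*(-3580) - d(138) = 44*(-3580) - (99 - 9*138) = -157520 - (99 - 1242) = -157520 - 1*(-1143) = -157520 + 1143 = -156377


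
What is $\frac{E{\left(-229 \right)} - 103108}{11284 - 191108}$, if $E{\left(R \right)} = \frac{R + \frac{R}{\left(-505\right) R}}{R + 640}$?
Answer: $\frac{10700348293}{18661685160} \approx 0.57339$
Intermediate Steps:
$E{\left(R \right)} = \frac{- \frac{1}{505} + R}{640 + R}$ ($E{\left(R \right)} = \frac{R + R \left(- \frac{1}{505 R}\right)}{640 + R} = \frac{R - \frac{1}{505}}{640 + R} = \frac{- \frac{1}{505} + R}{640 + R}$)
$\frac{E{\left(-229 \right)} - 103108}{11284 - 191108} = \frac{\frac{- \frac{1}{505} - 229}{640 - 229} - 103108}{11284 - 191108} = \frac{\frac{1}{411} \left(- \frac{115646}{505}\right) - 103108}{-179824} = \left(\frac{1}{411} \left(- \frac{115646}{505}\right) - 103108\right) \left(- \frac{1}{179824}\right) = \left(- \frac{115646}{207555} - 103108\right) \left(- \frac{1}{179824}\right) = \left(- \frac{21400696586}{207555}\right) \left(- \frac{1}{179824}\right) = \frac{10700348293}{18661685160}$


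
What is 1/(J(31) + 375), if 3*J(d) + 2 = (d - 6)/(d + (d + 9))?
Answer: 71/26586 ≈ 0.0026706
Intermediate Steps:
J(d) = -⅔ + (-6 + d)/(3*(9 + 2*d)) (J(d) = -⅔ + ((d - 6)/(d + (d + 9)))/3 = -⅔ + ((-6 + d)/(d + (9 + d)))/3 = -⅔ + ((-6 + d)/(9 + 2*d))/3 = -⅔ + (-6 + d)/(3*(9 + 2*d)))
1/(J(31) + 375) = 1/((-8 - 1*31)/(9 + 2*31) + 375) = 1/((-8 - 31)/(9 + 62) + 375) = 1/(-39/71 + 375) = 1/(26586/71) = 71/26586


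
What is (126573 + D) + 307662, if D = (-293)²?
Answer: 520084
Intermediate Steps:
D = 85849
(126573 + D) + 307662 = (126573 + 85849) + 307662 = 212422 + 307662 = 520084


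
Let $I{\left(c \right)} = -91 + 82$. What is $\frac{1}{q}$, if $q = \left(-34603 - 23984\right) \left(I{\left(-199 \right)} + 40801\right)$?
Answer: $- \frac{1}{2389880904} \approx -4.1843 \cdot 10^{-10}$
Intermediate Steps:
$I{\left(c \right)} = -9$
$q = -2389880904$ ($q = \left(-34603 - 23984\right) \left(-9 + 40801\right) = \left(-58587\right) 40792 = -2389880904$)
$\frac{1}{q} = \frac{1}{-2389880904} = - \frac{1}{2389880904}$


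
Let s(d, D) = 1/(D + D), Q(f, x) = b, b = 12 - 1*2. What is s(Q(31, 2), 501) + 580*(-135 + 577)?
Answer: 256872721/1002 ≈ 2.5636e+5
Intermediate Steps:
b = 10 (b = 12 - 2 = 10)
Q(f, x) = 10
s(d, D) = 1/(2*D)
s(Q(31, 2), 501) + 580*(-135 + 577) = (½)/501 + 580*(-135 + 577) = (½)*(1/501) + 580*442 = 1/1002 + 256360 = 256872721/1002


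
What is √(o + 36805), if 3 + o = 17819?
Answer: 51*√21 ≈ 233.71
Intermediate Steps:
o = 17816 (o = -3 + 17819 = 17816)
√(o + 36805) = √(17816 + 36805) = √54621 = 51*√21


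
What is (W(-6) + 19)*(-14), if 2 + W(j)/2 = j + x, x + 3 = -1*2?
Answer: 98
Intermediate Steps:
x = -5 (x = -3 - 1*2 = -3 - 2 = -5)
W(j) = -14 + 2*j (W(j) = -4 + 2*(j - 5) = -4 + 2*(-5 + j) = -4 + (-10 + 2*j) = -14 + 2*j)
(W(-6) + 19)*(-14) = ((-14 + 2*(-6)) + 19)*(-14) = ((-14 - 12) + 19)*(-14) = (-26 + 19)*(-14) = -7*(-14) = 98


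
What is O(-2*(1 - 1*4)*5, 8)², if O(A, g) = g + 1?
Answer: 81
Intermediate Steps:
O(A, g) = 1 + g
O(-2*(1 - 1*4)*5, 8)² = (1 + 8)² = 9² = 81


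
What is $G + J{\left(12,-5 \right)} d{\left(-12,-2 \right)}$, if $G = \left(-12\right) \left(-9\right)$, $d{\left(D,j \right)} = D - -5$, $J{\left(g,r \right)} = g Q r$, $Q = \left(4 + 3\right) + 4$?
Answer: $4728$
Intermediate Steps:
$Q = 11$ ($Q = 7 + 4 = 11$)
$J{\left(g,r \right)} = 11 g r$ ($J{\left(g,r \right)} = g 11 r = 11 g r$)
$d{\left(D,j \right)} = 5 + D$ ($d{\left(D,j \right)} = D + 5 = 5 + D$)
$G = 108$
$G + J{\left(12,-5 \right)} d{\left(-12,-2 \right)} = 108 + 11 \cdot 12 \left(-5\right) \left(5 - 12\right) = 108 - -4620 = 108 + 4620 = 4728$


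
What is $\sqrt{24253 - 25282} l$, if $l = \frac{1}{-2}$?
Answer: $- \frac{7 i \sqrt{21}}{2} \approx - 16.039 i$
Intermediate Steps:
$l = - \frac{1}{2} \approx -0.5$
$\sqrt{24253 - 25282} l = \sqrt{24253 - 25282} \left(- \frac{1}{2}\right) = \sqrt{-1029} \left(- \frac{1}{2}\right) = 7 i \sqrt{21} \left(- \frac{1}{2}\right) = - \frac{7 i \sqrt{21}}{2}$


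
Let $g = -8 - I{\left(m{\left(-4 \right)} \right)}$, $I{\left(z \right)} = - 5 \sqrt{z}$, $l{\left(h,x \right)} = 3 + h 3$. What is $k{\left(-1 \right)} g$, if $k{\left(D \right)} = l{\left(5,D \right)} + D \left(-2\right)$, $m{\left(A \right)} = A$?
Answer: $-160 + 200 i \approx -160.0 + 200.0 i$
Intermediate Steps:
$l{\left(h,x \right)} = 3 + 3 h$
$k{\left(D \right)} = 18 - 2 D$ ($k{\left(D \right)} = \left(3 + 3 \cdot 5\right) + D \left(-2\right) = \left(3 + 15\right) - 2 D = 18 - 2 D$)
$g = -8 + 10 i$ ($g = -8 - - 5 \sqrt{-4} = -8 - - 5 \cdot 2 i = -8 - - 10 i = -8 + 10 i \approx -8.0 + 10.0 i$)
$k{\left(-1 \right)} g = \left(18 - -2\right) \left(-8 + 10 i\right) = \left(18 + 2\right) \left(-8 + 10 i\right) = 20 \left(-8 + 10 i\right) = -160 + 200 i$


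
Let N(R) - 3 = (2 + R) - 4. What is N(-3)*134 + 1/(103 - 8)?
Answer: -25459/95 ≈ -267.99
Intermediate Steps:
N(R) = 1 + R (N(R) = 3 + ((2 + R) - 4) = 3 + (-2 + R) = 1 + R)
N(-3)*134 + 1/(103 - 8) = (1 - 3)*134 + 1/(103 - 8) = -2*134 + 1/95 = -268 + 1/95 = -25459/95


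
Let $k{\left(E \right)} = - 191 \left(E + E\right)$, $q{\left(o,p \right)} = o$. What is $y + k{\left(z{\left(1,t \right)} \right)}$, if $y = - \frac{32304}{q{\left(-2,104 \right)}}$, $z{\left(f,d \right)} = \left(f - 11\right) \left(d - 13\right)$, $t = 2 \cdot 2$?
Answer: $-18228$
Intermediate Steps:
$t = 4$
$z{\left(f,d \right)} = \left(-13 + d\right) \left(-11 + f\right)$ ($z{\left(f,d \right)} = \left(-11 + f\right) \left(-13 + d\right) = \left(-13 + d\right) \left(-11 + f\right)$)
$y = 16152$ ($y = - \frac{32304}{-2} = \left(-32304\right) \left(- \frac{1}{2}\right) = 16152$)
$k{\left(E \right)} = - 382 E$ ($k{\left(E \right)} = - 191 \cdot 2 E = - 382 E$)
$y + k{\left(z{\left(1,t \right)} \right)} = 16152 - 382 \left(143 - 13 - 44 + 4 \cdot 1\right) = 16152 - 382 \left(143 - 13 - 44 + 4\right) = 16152 - 34380 = -18228$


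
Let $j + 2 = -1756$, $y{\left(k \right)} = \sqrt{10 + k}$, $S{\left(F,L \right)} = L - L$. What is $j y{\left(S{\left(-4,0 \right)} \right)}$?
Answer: $- 1758 \sqrt{10} \approx -5559.3$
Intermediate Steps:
$S{\left(F,L \right)} = 0$
$j = -1758$ ($j = -2 - 1756 = -1758$)
$j y{\left(S{\left(-4,0 \right)} \right)} = - 1758 \sqrt{10 + 0} = - 1758 \sqrt{10}$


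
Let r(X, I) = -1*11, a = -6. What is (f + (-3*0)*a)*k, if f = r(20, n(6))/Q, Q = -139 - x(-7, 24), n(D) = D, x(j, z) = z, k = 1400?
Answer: 15400/163 ≈ 94.479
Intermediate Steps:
r(X, I) = -11
Q = -163 (Q = -139 - 1*24 = -139 - 24 = -163)
f = 11/163 (f = -11/(-163) = -11*(-1/163) = 11/163 ≈ 0.067485)
(f + (-3*0)*a)*k = (11/163 - 3*0*(-6))*1400 = (11/163 + 0*(-6))*1400 = (11/163 + 0)*1400 = (11/163)*1400 = 15400/163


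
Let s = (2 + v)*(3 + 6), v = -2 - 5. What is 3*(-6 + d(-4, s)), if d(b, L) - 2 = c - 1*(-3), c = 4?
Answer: 9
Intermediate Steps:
v = -7
s = -45 (s = (2 - 7)*(3 + 6) = -5*9 = -45)
d(b, L) = 9 (d(b, L) = 2 + (4 - 1*(-3)) = 2 + (4 + 3) = 2 + 7 = 9)
3*(-6 + d(-4, s)) = 3*(-6 + 9) = 3*3 = 9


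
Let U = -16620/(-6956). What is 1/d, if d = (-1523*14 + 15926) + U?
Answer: -1739/9379489 ≈ -0.00018540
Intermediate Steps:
U = 4155/1739 (U = -16620*(-1/6956) = 4155/1739 ≈ 2.3893)
d = -9379489/1739 (d = (-1523*14 + 15926) + 4155/1739 = (-21322 + 15926) + 4155/1739 = -5396 + 4155/1739 = -9379489/1739 ≈ -5393.6)
1/d = 1/(-9379489/1739) = -1739/9379489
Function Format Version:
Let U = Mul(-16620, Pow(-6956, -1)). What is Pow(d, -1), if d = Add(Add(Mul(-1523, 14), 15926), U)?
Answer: Rational(-1739, 9379489) ≈ -0.00018540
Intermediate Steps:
U = Rational(4155, 1739) (U = Mul(-16620, Rational(-1, 6956)) = Rational(4155, 1739) ≈ 2.3893)
d = Rational(-9379489, 1739) (d = Add(Add(Mul(-1523, 14), 15926), Rational(4155, 1739)) = Add(Add(-21322, 15926), Rational(4155, 1739)) = Add(-5396, Rational(4155, 1739)) = Rational(-9379489, 1739) ≈ -5393.6)
Pow(d, -1) = Pow(Rational(-9379489, 1739), -1) = Rational(-1739, 9379489)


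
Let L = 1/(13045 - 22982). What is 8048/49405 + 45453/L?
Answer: -22314581497657/49405 ≈ -4.5167e+8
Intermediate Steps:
L = -1/9937 (L = 1/(-9937) = -1/9937 ≈ -0.00010063)
8048/49405 + 45453/L = 8048/49405 + 45453/(-1/9937) = 8048*(1/49405) + 45453*(-9937) = 8048/49405 - 451666461 = -22314581497657/49405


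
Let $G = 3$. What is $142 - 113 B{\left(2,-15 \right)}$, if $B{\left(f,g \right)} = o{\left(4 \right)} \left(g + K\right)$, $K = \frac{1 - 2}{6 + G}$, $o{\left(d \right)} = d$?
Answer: $\frac{62750}{9} \approx 6972.2$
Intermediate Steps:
$K = - \frac{1}{9}$ ($K = \frac{1 - 2}{6 + 3} = - \frac{1}{9} \approx -0.11111$)
$B{\left(f,g \right)} = - \frac{4}{9} + 4 g$ ($B{\left(f,g \right)} = 4 \left(g - \frac{1}{9}\right) = 4 \left(- \frac{1}{9} + g\right) = - \frac{4}{9} + 4 g$)
$142 - 113 B{\left(2,-15 \right)} = 142 - 113 \left(- \frac{4}{9} + 4 \left(-15\right)\right) = 142 - 113 \left(- \frac{4}{9} - 60\right) = 142 - - \frac{61472}{9} = 142 + \frac{61472}{9} = \frac{62750}{9}$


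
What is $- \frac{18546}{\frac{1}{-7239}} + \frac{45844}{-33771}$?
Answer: $\frac{4533908471030}{33771} \approx 1.3425 \cdot 10^{8}$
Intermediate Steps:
$- \frac{18546}{\frac{1}{-7239}} + \frac{45844}{-33771} = - \frac{18546}{- \frac{1}{7239}} + 45844 \left(- \frac{1}{33771}\right) = \left(-18546\right) \left(-7239\right) - \frac{45844}{33771} = 134254494 - \frac{45844}{33771} = \frac{4533908471030}{33771}$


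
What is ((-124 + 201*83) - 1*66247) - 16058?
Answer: -65746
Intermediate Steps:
((-124 + 201*83) - 1*66247) - 16058 = ((-124 + 16683) - 66247) - 16058 = (16559 - 66247) - 16058 = -49688 - 16058 = -65746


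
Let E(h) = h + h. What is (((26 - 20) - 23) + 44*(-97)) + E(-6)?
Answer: -4297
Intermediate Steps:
E(h) = 2*h
(((26 - 20) - 23) + 44*(-97)) + E(-6) = (((26 - 20) - 23) + 44*(-97)) + 2*(-6) = ((6 - 23) - 4268) - 12 = (-17 - 4268) - 12 = -4285 - 12 = -4297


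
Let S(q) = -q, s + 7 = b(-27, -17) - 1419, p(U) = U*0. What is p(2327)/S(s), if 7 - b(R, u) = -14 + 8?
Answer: 0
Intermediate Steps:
b(R, u) = 13 (b(R, u) = 7 - (-14 + 8) = 7 - 1*(-6) = 7 + 6 = 13)
p(U) = 0
s = -1413 (s = -7 + (13 - 1419) = -7 - 1406 = -1413)
p(2327)/S(s) = 0/((-1*(-1413))) = 0/1413 = 0*(1/1413) = 0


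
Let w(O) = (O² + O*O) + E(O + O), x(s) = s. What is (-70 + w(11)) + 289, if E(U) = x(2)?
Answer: 463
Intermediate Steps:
E(U) = 2
w(O) = 2 + 2*O² (w(O) = (O² + O*O) + 2 = (O² + O²) + 2 = 2*O² + 2 = 2 + 2*O²)
(-70 + w(11)) + 289 = (-70 + (2 + 2*11²)) + 289 = (-70 + (2 + 2*121)) + 289 = (-70 + (2 + 242)) + 289 = (-70 + 244) + 289 = 174 + 289 = 463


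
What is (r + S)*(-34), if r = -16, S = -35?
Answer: 1734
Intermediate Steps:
(r + S)*(-34) = (-16 - 35)*(-34) = -51*(-34) = 1734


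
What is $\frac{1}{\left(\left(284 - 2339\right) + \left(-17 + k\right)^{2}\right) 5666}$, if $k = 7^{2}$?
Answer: $- \frac{1}{5841646} \approx -1.7118 \cdot 10^{-7}$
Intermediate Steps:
$k = 49$
$\frac{1}{\left(\left(284 - 2339\right) + \left(-17 + k\right)^{2}\right) 5666} = \frac{1}{\left(\left(284 - 2339\right) + \left(-17 + 49\right)^{2}\right) 5666} = \frac{1}{-2055 + 32^{2}} \cdot \frac{1}{5666} = \frac{1}{-2055 + 1024} \cdot \frac{1}{5666} = \frac{1}{-1031} \cdot \frac{1}{5666} = \left(- \frac{1}{1031}\right) \frac{1}{5666} = - \frac{1}{5841646}$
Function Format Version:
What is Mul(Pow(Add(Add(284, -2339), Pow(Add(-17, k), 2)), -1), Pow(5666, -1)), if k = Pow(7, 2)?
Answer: Rational(-1, 5841646) ≈ -1.7118e-7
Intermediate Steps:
k = 49
Mul(Pow(Add(Add(284, -2339), Pow(Add(-17, k), 2)), -1), Pow(5666, -1)) = Mul(Pow(Add(Add(284, -2339), Pow(Add(-17, 49), 2)), -1), Pow(5666, -1)) = Mul(Pow(Add(-2055, Pow(32, 2)), -1), Rational(1, 5666)) = Mul(Pow(Add(-2055, 1024), -1), Rational(1, 5666)) = Mul(Pow(-1031, -1), Rational(1, 5666)) = Mul(Rational(-1, 1031), Rational(1, 5666)) = Rational(-1, 5841646)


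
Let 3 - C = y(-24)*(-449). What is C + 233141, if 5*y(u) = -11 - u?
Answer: 1171557/5 ≈ 2.3431e+5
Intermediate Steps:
y(u) = -11/5 - u/5 (y(u) = (-11 - u)/5 = -11/5 - u/5)
C = 5852/5 (C = 3 - (-11/5 - ⅕*(-24))*(-449) = 3 - (-11/5 + 24/5)*(-449) = 3 - 13*(-449)/5 = 3 - 1*(-5837/5) = 3 + 5837/5 = 5852/5 ≈ 1170.4)
C + 233141 = 5852/5 + 233141 = 1171557/5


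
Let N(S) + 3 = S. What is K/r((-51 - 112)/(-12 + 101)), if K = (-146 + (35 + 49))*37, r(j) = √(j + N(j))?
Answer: 2294*I*√52777/593 ≈ 888.71*I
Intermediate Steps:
N(S) = -3 + S
r(j) = √(-3 + 2*j) (r(j) = √(j + (-3 + j)) = √(-3 + 2*j))
K = -2294 (K = (-146 + 84)*37 = -62*37 = -2294)
K/r((-51 - 112)/(-12 + 101)) = -2294/√(-3 + 2*((-51 - 112)/(-12 + 101))) = -2294/√(-3 + 2*(-163/89)) = -2294/√(-3 - 326/89) = -2294*(-I*√52777/593) = -(-2294)*I*√52777/593 = 2294*I*√52777/593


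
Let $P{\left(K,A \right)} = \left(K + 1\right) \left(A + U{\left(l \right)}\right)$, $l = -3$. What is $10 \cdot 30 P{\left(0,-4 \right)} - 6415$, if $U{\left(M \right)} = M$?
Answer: $-8515$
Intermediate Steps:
$P{\left(K,A \right)} = \left(1 + K\right) \left(-3 + A\right)$ ($P{\left(K,A \right)} = \left(K + 1\right) \left(A - 3\right) = \left(1 + K\right) \left(-3 + A\right)$)
$10 \cdot 30 P{\left(0,-4 \right)} - 6415 = 10 \cdot 30 \left(-3 - 4 - 0 - 0\right) - 6415 = 300 \left(-3 - 4 + 0 + 0\right) - 6415 = 300 \left(-7\right) - 6415 = -2100 - 6415 = -8515$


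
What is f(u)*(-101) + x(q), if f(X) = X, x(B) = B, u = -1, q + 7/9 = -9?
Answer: 821/9 ≈ 91.222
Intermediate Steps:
q = -88/9 (q = -7/9 - 9 = -88/9 ≈ -9.7778)
f(u)*(-101) + x(q) = -1*(-101) - 88/9 = 101 - 88/9 = 821/9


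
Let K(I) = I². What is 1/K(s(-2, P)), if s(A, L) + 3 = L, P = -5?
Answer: 1/64 ≈ 0.015625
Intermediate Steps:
s(A, L) = -3 + L
1/K(s(-2, P)) = 1/((-3 - 5)²) = 1/((-8)²) = 1/64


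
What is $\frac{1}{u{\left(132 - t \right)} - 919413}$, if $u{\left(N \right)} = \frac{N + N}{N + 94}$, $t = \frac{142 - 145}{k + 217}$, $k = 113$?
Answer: $- \frac{24861}{22857497551} \approx -1.0877 \cdot 10^{-6}$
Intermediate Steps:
$t = - \frac{1}{110}$ ($t = \frac{142 - 145}{113 + 217} = - \frac{3}{330} = \left(-3\right) \frac{1}{330} = - \frac{1}{110} \approx -0.0090909$)
$u{\left(N \right)} = \frac{2 N}{94 + N}$
$\frac{1}{u{\left(132 - t \right)} - 919413} = \frac{1}{\frac{2 \left(132 - - \frac{1}{110}\right)}{94 + \left(132 - - \frac{1}{110}\right)} - 919413} = \frac{1}{\frac{2 \left(132 + \frac{1}{110}\right)}{94 + \left(132 + \frac{1}{110}\right)} - 919413} = \frac{1}{2 \cdot \frac{14521}{110} \frac{1}{94 + \frac{14521}{110}} - 919413} = \frac{1}{2 \cdot \frac{14521}{110} \frac{1}{\frac{24861}{110}} - 919413} = \frac{1}{2 \cdot \frac{14521}{110} \cdot \frac{110}{24861} - 919413} = \frac{1}{\frac{29042}{24861} - 919413} = \frac{1}{- \frac{22857497551}{24861}} = - \frac{24861}{22857497551}$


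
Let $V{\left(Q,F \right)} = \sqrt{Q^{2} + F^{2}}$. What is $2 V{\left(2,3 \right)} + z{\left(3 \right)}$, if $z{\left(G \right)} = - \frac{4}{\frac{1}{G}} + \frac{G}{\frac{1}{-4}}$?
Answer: $-24 + 2 \sqrt{13} \approx -16.789$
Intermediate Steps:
$V{\left(Q,F \right)} = \sqrt{F^{2} + Q^{2}}$
$z{\left(G \right)} = - 8 G$ ($z{\left(G \right)} = - 4 G + \frac{G}{- \frac{1}{4}} = - 4 G + G \left(-4\right) = - 4 G - 4 G = - 8 G$)
$2 V{\left(2,3 \right)} + z{\left(3 \right)} = 2 \sqrt{3^{2} + 2^{2}} - 24 = 2 \sqrt{9 + 4} - 24 = 2 \sqrt{13} - 24 = -24 + 2 \sqrt{13}$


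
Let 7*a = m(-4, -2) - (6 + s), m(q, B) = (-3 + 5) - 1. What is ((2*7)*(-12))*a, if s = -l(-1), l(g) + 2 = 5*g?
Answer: 288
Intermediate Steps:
l(g) = -2 + 5*g
s = 7 (s = -(-2 + 5*(-1)) = -(-2 - 5) = -1*(-7) = 7)
m(q, B) = 1 (m(q, B) = 2 - 1 = 1)
a = -12/7 (a = (1 - (6 + 7))/7 = (1 - 1*13)/7 = (1 - 13)/7 = (⅐)*(-12) = -12/7 ≈ -1.7143)
((2*7)*(-12))*a = ((2*7)*(-12))*(-12/7) = (14*(-12))*(-12/7) = -168*(-12/7) = 288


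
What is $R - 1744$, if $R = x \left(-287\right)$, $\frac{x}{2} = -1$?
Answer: $-1170$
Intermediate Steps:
$x = -2$ ($x = 2 \left(-1\right) = -2$)
$R = 574$ ($R = \left(-2\right) \left(-287\right) = 574$)
$R - 1744 = 574 - 1744 = -1170$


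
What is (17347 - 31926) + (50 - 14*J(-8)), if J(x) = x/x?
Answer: -14543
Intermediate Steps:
J(x) = 1
(17347 - 31926) + (50 - 14*J(-8)) = (17347 - 31926) + (50 - 14*1) = -14579 + (50 - 14) = -14579 + 36 = -14543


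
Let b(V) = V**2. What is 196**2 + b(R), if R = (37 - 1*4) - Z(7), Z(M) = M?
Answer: 39092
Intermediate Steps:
R = 26 (R = (37 - 1*4) - 1*7 = (37 - 4) - 7 = 33 - 7 = 26)
196**2 + b(R) = 196**2 + 26**2 = 38416 + 676 = 39092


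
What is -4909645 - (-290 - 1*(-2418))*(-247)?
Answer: -4384029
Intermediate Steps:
-4909645 - (-290 - 1*(-2418))*(-247) = -4909645 - (-290 + 2418)*(-247) = -4909645 - 2128*(-247) = -4909645 - 1*(-525616) = -4909645 + 525616 = -4384029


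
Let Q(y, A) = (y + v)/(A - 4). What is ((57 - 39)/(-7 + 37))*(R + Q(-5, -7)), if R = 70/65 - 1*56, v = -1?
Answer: -23328/715 ≈ -32.627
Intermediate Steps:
Q(y, A) = (-1 + y)/(-4 + A) (Q(y, A) = (y - 1)/(A - 4) = (-1 + y)/(-4 + A))
R = -714/13 (R = 70*(1/65) - 56 = 14/13 - 56 = -714/13 ≈ -54.923)
((57 - 39)/(-7 + 37))*(R + Q(-5, -7)) = ((57 - 39)/(-7 + 37))*(-714/13 + (-1 - 5)/(-4 - 7)) = (18/30)*(-714/13 - 6/(-11)) = (18*(1/30))*(-714/13 - 1/11*(-6)) = 3*(-714/13 + 6/11)/5 = (⅗)*(-7776/143) = -23328/715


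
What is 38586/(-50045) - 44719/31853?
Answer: -3467042213/1594083385 ≈ -2.1749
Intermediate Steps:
38586/(-50045) - 44719/31853 = 38586*(-1/50045) - 44719*1/31853 = -38586/50045 - 44719/31853 = -3467042213/1594083385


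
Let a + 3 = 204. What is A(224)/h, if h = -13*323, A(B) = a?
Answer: -201/4199 ≈ -0.047869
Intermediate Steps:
a = 201 (a = -3 + 204 = 201)
A(B) = 201
h = -4199
A(224)/h = 201/(-4199) = 201*(-1/4199) = -201/4199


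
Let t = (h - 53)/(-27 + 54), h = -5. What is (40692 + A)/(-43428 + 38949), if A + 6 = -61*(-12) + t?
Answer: -1118228/120933 ≈ -9.2467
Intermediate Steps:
t = -58/27 (t = (-5 - 53)/(-27 + 54) = -58/27 ≈ -2.1481)
A = 19544/27 (A = -6 + (-61*(-12) - 58/27) = -6 + (732 - 58/27) = -6 + 19706/27 = 19544/27 ≈ 723.85)
(40692 + A)/(-43428 + 38949) = (40692 + 19544/27)/(-43428 + 38949) = (1118228/27)/(-4479) = (1118228/27)*(-1/4479) = -1118228/120933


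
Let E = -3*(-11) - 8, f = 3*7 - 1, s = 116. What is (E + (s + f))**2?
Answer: 25921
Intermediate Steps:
f = 20 (f = 21 - 1 = 20)
E = 25 (E = 33 - 8 = 25)
(E + (s + f))**2 = (25 + (116 + 20))**2 = (25 + 136)**2 = 161**2 = 25921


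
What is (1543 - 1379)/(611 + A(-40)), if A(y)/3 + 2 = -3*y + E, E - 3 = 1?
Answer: 164/977 ≈ 0.16786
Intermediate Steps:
E = 4 (E = 3 + 1 = 4)
A(y) = 6 - 9*y (A(y) = -6 + 3*(-3*y + 4) = -6 + 3*(4 - 3*y) = -6 + (12 - 9*y) = 6 - 9*y)
(1543 - 1379)/(611 + A(-40)) = (1543 - 1379)/(611 + (6 - 9*(-40))) = 164/(611 + (6 + 360)) = 164/(611 + 366) = 164/977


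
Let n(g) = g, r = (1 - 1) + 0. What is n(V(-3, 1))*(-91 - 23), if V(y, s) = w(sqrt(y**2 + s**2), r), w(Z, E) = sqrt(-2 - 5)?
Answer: -114*I*sqrt(7) ≈ -301.62*I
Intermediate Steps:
r = 0 (r = 0 + 0 = 0)
w(Z, E) = I*sqrt(7) (w(Z, E) = sqrt(-7) = I*sqrt(7))
V(y, s) = I*sqrt(7)
n(V(-3, 1))*(-91 - 23) = (I*sqrt(7))*(-91 - 23) = (I*sqrt(7))*(-114) = -114*I*sqrt(7)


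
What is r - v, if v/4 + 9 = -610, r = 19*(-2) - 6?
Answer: 2432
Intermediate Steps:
r = -44 (r = -38 - 6 = -44)
v = -2476 (v = -36 + 4*(-610) = -36 - 2440 = -2476)
r - v = -44 - 1*(-2476) = -44 + 2476 = 2432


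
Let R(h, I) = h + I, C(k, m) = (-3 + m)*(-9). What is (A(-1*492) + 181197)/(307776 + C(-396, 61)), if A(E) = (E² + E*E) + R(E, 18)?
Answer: 221617/102418 ≈ 2.1638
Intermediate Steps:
C(k, m) = 27 - 9*m
R(h, I) = I + h
A(E) = 18 + E + 2*E² (A(E) = (E² + E*E) + (18 + E) = (E² + E²) + (18 + E) = 2*E² + (18 + E) = 18 + E + 2*E²)
(A(-1*492) + 181197)/(307776 + C(-396, 61)) = ((18 - 1*492 + 2*(-1*492)²) + 181197)/(307776 + (27 - 9*61)) = ((18 - 492 + 2*(-492)²) + 181197)/(307776 + (27 - 549)) = ((18 - 492 + 2*242064) + 181197)/(307776 - 522) = ((18 - 492 + 484128) + 181197)/307254 = (483654 + 181197)*(1/307254) = 664851*(1/307254) = 221617/102418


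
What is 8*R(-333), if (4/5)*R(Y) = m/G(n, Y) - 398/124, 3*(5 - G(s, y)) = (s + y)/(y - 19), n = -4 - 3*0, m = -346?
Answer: -118184845/153233 ≈ -771.28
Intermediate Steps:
n = -4 (n = -4 + 0 = -4)
G(s, y) = 5 - (s + y)/(3*(-19 + y)) (G(s, y) = 5 - (s + y)/(3*(y - 19)) = 5 - (s + y)/(3*(-19 + y)))
R(Y) = -995/248 - 2595*(-19 + Y)/(2*(-281 + 14*Y)) (R(Y) = 5*(-346*3*(-19 + Y)/(-285 - 1*(-4) + 14*Y) - 398/124)/4 = 5*(-346*3*(-19 + Y)/(-285 + 4 + 14*Y) - 398*1/124)/4 = 5*(-346*3*(-19 + Y)/(-281 + 14*Y) - 199/62)/4 = 5*(-1038*(-19 + Y)/(-281 + 14*Y) - 199/62)/4 = 5*(-199/62 - 1038*(-19 + Y)/(-281 + 14*Y))/4 = -995/248 - 2595*(-19 + Y)/(2*(-281 + 14*Y)))
8*R(-333) = 8*(5*(1278683 - 67142*(-333))/(248*(-281 + 14*(-333)))) = 8*(5*(1278683 + 22358286)/(248*(-281 - 4662))) = 8*((5/248)*23636969/(-4943)) = 8*((5/248)*(-1/4943)*23636969) = 8*(-118184845/1225864) = -118184845/153233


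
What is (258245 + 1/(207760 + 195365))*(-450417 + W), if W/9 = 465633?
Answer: 25958793856374352/26875 ≈ 9.6591e+11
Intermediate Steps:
W = 4190697 (W = 9*465633 = 4190697)
(258245 + 1/(207760 + 195365))*(-450417 + W) = (258245 + 1/(207760 + 195365))*(-450417 + 4190697) = (258245 + 1/403125)*3740280 = (104105015626/403125)*3740280 = 25958793856374352/26875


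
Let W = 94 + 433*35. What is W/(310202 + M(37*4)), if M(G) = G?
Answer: 5083/103450 ≈ 0.049135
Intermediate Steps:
W = 15249 (W = 94 + 15155 = 15249)
W/(310202 + M(37*4)) = 15249/(310202 + 37*4) = 15249/(310202 + 148) = 15249/310350 = 15249*(1/310350) = 5083/103450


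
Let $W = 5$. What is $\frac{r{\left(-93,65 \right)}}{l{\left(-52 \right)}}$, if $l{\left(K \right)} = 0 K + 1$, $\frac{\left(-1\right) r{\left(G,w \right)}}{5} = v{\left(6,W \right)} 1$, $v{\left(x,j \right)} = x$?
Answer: $-30$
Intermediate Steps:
$r{\left(G,w \right)} = -30$ ($r{\left(G,w \right)} = - 5 \cdot 6 \cdot 1 = \left(-5\right) 6 = -30$)
$l{\left(K \right)} = 1$ ($l{\left(K \right)} = 0 + 1 = 1$)
$\frac{r{\left(-93,65 \right)}}{l{\left(-52 \right)}} = - \frac{30}{1} = \left(-30\right) 1 = -30$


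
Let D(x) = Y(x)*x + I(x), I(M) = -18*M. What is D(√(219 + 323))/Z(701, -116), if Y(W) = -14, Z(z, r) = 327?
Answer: -32*√542/327 ≈ -2.2783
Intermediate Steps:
D(x) = -32*x (D(x) = -14*x - 18*x = -32*x)
D(√(219 + 323))/Z(701, -116) = -32*√(219 + 323)/327 = -32*√542*(1/327) = -32*√542/327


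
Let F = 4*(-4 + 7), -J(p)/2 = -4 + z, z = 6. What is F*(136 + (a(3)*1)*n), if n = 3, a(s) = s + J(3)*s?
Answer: 1308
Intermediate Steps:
J(p) = -4 (J(p) = -2*(-4 + 6) = -2*2 = -4)
a(s) = -3*s (a(s) = s - 4*s = -3*s)
F = 12 (F = 4*3 = 12)
F*(136 + (a(3)*1)*n) = 12*(136 + (-3*3*1)*3) = 12*(136 - 9*1*3) = 12*(136 - 9*3) = 12*(136 - 27) = 12*109 = 1308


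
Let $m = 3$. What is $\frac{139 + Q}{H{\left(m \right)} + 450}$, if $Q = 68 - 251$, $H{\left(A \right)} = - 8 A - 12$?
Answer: $- \frac{22}{207} \approx -0.10628$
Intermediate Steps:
$H{\left(A \right)} = -12 - 8 A$
$Q = -183$
$\frac{139 + Q}{H{\left(m \right)} + 450} = \frac{139 - 183}{\left(-12 - 24\right) + 450} = - \frac{44}{\left(-12 - 24\right) + 450} = - \frac{44}{-36 + 450} = - \frac{44}{414} = \left(-44\right) \frac{1}{414} = - \frac{22}{207}$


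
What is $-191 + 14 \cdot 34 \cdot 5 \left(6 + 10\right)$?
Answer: $37889$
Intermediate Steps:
$-191 + 14 \cdot 34 \cdot 5 \left(6 + 10\right) = -191 + 476 \cdot 5 \cdot 16 = -191 + 476 \cdot 80 = -191 + 38080 = 37889$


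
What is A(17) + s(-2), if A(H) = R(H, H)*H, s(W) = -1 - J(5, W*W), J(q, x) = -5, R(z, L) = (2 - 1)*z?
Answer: 293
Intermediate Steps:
R(z, L) = z (R(z, L) = 1*z = z)
s(W) = 4 (s(W) = -1 - 1*(-5) = -1 + 5 = 4)
A(H) = H**2 (A(H) = H*H = H**2)
A(17) + s(-2) = 17**2 + 4 = 289 + 4 = 293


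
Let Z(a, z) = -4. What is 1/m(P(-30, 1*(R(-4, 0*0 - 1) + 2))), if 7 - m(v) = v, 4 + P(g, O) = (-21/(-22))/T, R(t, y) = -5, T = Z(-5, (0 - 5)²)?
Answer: 88/989 ≈ 0.088979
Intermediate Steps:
T = -4
P(g, O) = -373/88 (P(g, O) = -4 - 21/(-22)/(-4) = -4 - 21*(-1/22)*(-¼) = -4 + (21/22)*(-¼) = -4 - 21/88 = -373/88)
m(v) = 7 - v
1/m(P(-30, 1*(R(-4, 0*0 - 1) + 2))) = 1/(7 - 1*(-373/88)) = 1/(7 + 373/88) = 1/(989/88) = 88/989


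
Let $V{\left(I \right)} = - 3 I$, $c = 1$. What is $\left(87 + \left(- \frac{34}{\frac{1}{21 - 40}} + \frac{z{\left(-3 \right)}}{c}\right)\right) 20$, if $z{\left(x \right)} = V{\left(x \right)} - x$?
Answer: $14900$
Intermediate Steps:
$z{\left(x \right)} = - 4 x$ ($z{\left(x \right)} = - 3 x - x = - 4 x$)
$\left(87 + \left(- \frac{34}{\frac{1}{21 - 40}} + \frac{z{\left(-3 \right)}}{c}\right)\right) 20 = \left(87 + \left(- \frac{34}{\frac{1}{21 - 40}} + \frac{\left(-4\right) \left(-3\right)}{1}\right)\right) 20 = \left(87 - \left(-12 + \frac{34}{\frac{1}{-19}}\right)\right) 20 = \left(87 - \left(-12 + \frac{34}{- \frac{1}{19}}\right)\right) 20 = \left(87 + \left(\left(-34\right) \left(-19\right) + 12\right)\right) 20 = \left(87 + \left(646 + 12\right)\right) 20 = \left(87 + 658\right) 20 = 745 \cdot 20 = 14900$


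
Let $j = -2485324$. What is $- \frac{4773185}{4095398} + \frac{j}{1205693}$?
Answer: $- \frac{15933386681157}{4937792700814} \approx -3.2268$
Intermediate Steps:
$- \frac{4773185}{4095398} + \frac{j}{1205693} = - \frac{4773185}{4095398} - \frac{2485324}{1205693} = - \frac{15933386681157}{4937792700814}$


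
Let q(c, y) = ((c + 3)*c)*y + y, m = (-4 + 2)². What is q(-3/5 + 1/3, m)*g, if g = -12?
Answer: -976/75 ≈ -13.013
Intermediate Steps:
m = 4 (m = (-2)² = 4)
q(c, y) = y + c*y*(3 + c) (q(c, y) = ((3 + c)*c)*y + y = (c*(3 + c))*y + y = c*y*(3 + c) + y = y + c*y*(3 + c))
q(-3/5 + 1/3, m)*g = (4*(1 + (-3/5 + 1/3)² + 3*(-3/5 + 1/3)))*(-12) = (4*(1 + (-3*⅕ + 1*(⅓))² + 3*(-3*⅕ + 1*(⅓))))*(-12) = (4*(1 + (-⅗ + ⅓)² + 3*(-⅗ + ⅓)))*(-12) = (4*(1 + (-4/15)² + 3*(-4/15)))*(-12) = (4*(1 + 16/225 - ⅘))*(-12) = (4*(61/225))*(-12) = (244/225)*(-12) = -976/75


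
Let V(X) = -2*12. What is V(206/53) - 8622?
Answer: -8646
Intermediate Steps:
V(X) = -24
V(206/53) - 8622 = -24 - 8622 = -8646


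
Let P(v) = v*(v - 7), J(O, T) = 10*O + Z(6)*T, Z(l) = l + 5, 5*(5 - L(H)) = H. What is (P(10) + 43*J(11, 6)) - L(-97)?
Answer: 37868/5 ≈ 7573.6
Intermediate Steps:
L(H) = 5 - H/5
Z(l) = 5 + l
J(O, T) = 10*O + 11*T (J(O, T) = 10*O + (5 + 6)*T = 10*O + 11*T)
P(v) = v*(-7 + v)
(P(10) + 43*J(11, 6)) - L(-97) = (10*(-7 + 10) + 43*(10*11 + 11*6)) - (5 - 1/5*(-97)) = (10*3 + 43*(110 + 66)) - (5 + 97/5) = (30 + 43*176) - 1*122/5 = (30 + 7568) - 122/5 = 7598 - 122/5 = 37868/5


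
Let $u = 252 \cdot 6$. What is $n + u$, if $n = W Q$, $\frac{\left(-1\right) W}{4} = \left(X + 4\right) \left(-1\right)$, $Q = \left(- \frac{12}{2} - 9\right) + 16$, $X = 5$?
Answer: $1548$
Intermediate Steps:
$Q = 1$ ($Q = \left(\left(-12\right) \frac{1}{2} - 9\right) + 16 = \left(-6 - 9\right) + 16 = -15 + 16 = 1$)
$W = 36$ ($W = - 4 \left(5 + 4\right) \left(-1\right) = - 4 \cdot 9 \left(-1\right) = \left(-4\right) \left(-9\right) = 36$)
$u = 1512$
$n = 36$ ($n = 36 \cdot 1 = 36$)
$n + u = 36 + 1512 = 1548$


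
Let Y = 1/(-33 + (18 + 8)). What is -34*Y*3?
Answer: 102/7 ≈ 14.571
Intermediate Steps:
Y = -⅐ (Y = 1/(-33 + 26) = 1/(-7) = -⅐ ≈ -0.14286)
-34*Y*3 = -34*(-⅐)*3 = (34/7)*3 = 102/7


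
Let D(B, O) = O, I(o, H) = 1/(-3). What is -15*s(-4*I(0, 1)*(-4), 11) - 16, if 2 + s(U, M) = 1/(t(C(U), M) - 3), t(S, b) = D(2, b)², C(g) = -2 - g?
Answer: 1637/118 ≈ 13.873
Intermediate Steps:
I(o, H) = -⅓
t(S, b) = b²
s(U, M) = -2 + 1/(-3 + M²) (s(U, M) = -2 + 1/(M² - 3) = -2 + 1/(-3 + M²))
-15*s(-4*I(0, 1)*(-4), 11) - 16 = -15*(7 - 2*11²)/(-3 + 11²) - 16 = -15*(7 - 2*121)/(-3 + 121) - 16 = -15*(7 - 242)/118 - 16 = -15*(-235)/118 - 16 = -15*(-235/118) - 16 = 3525/118 - 16 = 1637/118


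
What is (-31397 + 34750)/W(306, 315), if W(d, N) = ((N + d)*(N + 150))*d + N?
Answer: 3353/88362405 ≈ 3.7946e-5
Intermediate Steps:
W(d, N) = N + d*(150 + N)*(N + d) (W(d, N) = ((N + d)*(150 + N))*d + N = ((150 + N)*(N + d))*d + N = d*(150 + N)*(N + d) + N = N + d*(150 + N)*(N + d))
(-31397 + 34750)/W(306, 315) = (-31397 + 34750)/(315 + 150*306² + 315*306² + 306*315² + 150*315*306) = 3353/(315 + 150*93636 + 315*93636 + 306*99225 + 14458500) = 3353/(315 + 14045400 + 29495340 + 30362850 + 14458500) = 3353/88362405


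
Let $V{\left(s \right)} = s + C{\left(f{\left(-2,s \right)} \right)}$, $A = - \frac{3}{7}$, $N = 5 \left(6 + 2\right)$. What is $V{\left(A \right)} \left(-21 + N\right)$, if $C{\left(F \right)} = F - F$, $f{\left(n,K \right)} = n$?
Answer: $- \frac{57}{7} \approx -8.1429$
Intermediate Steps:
$N = 40$ ($N = 5 \cdot 8 = 40$)
$A = - \frac{3}{7}$ ($A = \left(-3\right) \frac{1}{7} = - \frac{3}{7} \approx -0.42857$)
$C{\left(F \right)} = 0$
$V{\left(s \right)} = s$ ($V{\left(s \right)} = s + 0 = s$)
$V{\left(A \right)} \left(-21 + N\right) = - \frac{3 \left(-21 + 40\right)}{7} = \left(- \frac{3}{7}\right) 19 = - \frac{57}{7}$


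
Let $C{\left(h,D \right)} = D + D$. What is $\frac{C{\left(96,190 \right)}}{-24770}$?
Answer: $- \frac{38}{2477} \approx -0.015341$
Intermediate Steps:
$C{\left(h,D \right)} = 2 D$
$\frac{C{\left(96,190 \right)}}{-24770} = \frac{2 \cdot 190}{-24770} = 380 \left(- \frac{1}{24770}\right) = - \frac{38}{2477}$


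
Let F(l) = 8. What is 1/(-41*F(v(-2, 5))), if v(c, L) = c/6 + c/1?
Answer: -1/328 ≈ -0.0030488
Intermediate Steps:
v(c, L) = 7*c/6 (v(c, L) = c*(⅙) + c*1 = c/6 + c = 7*c/6)
1/(-41*F(v(-2, 5))) = 1/(-41*8) = 1/(-328) = -1/328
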